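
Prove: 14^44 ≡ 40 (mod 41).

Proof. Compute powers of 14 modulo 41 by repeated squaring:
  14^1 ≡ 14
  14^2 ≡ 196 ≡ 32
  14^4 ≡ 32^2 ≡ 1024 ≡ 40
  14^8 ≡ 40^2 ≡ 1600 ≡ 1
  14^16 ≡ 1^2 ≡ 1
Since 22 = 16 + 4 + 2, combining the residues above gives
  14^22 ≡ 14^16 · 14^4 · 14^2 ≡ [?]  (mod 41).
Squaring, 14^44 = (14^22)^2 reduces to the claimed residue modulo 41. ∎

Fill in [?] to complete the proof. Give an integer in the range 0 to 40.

Multiply the listed residues: 1 · 40 · 32 = 40 → 1280.
Reducing modulo 41: 1280 = 31·41 + 9, so 14^22 ≡ 9.

9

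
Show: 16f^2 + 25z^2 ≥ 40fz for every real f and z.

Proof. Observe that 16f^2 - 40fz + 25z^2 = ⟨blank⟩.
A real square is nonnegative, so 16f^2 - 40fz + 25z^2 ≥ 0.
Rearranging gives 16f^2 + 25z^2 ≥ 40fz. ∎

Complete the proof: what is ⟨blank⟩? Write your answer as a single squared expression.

(4f - 5z)^2

The leading and trailing coefficients are 4^2 and 5^2, and 40 = 2·4·5, so the trinomial is (4f - 5z)^2.
Hence 16f^2 - 40fz + 25z^2 ≥ 0.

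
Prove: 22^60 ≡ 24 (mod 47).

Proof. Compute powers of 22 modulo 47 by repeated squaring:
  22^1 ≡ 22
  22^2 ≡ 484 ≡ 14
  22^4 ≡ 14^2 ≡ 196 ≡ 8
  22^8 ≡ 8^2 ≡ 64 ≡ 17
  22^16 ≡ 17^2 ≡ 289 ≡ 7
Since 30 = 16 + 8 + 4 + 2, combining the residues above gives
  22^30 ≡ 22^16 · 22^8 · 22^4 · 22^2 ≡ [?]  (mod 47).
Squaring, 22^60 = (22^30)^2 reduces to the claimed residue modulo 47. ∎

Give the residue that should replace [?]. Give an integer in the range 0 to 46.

Multiply the listed residues: 7 · 17 · 8 · 14 = 119 → 952 → 13328.
Reducing modulo 47: 13328 = 283·47 + 27, so 22^30 ≡ 27.

27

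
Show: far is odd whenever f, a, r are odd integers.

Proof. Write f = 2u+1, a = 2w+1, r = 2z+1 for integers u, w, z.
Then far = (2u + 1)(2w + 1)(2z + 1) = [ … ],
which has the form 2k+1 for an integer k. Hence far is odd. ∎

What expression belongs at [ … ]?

(2u + 1)(2w + 1)(2z + 1) = 8uwz + 4uw + 4uz + 2u + 4wz + 2w + 2z + 1
= 2(4uwz + 2uw + 2uz + u + 2wz + w + z) + 1.
Since 4uwz + 2uw + 2uz + u + 2wz + w + z is an integer, the product is of the form 2k+1 for an integer k.

2(4uwz + 2uw + 2uz + u + 2wz + w + z) + 1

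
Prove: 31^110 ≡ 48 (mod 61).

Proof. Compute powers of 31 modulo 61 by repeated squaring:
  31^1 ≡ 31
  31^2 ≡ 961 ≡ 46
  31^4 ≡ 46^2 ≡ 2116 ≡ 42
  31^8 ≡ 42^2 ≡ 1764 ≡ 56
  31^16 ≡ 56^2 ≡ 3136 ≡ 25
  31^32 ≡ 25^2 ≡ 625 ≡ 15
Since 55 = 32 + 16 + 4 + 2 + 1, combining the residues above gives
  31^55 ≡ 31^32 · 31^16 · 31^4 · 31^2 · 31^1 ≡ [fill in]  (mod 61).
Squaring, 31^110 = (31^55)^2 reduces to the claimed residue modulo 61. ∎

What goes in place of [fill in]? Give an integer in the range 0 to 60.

32

Multiply the listed residues: 15 · 25 · 42 · 46 · 31 = 375 → 15750 → 724500 → 22459500.
Reducing modulo 61: 22459500 = 368188·61 + 32, so 31^55 ≡ 32.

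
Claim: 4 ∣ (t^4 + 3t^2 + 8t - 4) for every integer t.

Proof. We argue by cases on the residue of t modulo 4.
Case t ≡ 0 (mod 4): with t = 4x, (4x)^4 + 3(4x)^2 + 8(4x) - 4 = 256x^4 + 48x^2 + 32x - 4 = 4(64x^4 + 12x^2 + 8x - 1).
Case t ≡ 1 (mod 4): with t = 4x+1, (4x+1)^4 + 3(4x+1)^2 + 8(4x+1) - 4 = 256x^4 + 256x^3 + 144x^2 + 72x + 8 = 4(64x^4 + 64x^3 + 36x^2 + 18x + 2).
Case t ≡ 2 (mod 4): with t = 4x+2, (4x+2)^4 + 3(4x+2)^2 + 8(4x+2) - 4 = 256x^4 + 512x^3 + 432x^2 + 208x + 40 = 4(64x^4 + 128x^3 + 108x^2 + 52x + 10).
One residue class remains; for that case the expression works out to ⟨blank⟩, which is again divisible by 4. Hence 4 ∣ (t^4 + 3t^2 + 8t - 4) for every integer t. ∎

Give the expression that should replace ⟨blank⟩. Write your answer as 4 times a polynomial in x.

The residues treated are {0, 1, 2}, so the missing case is t ≡ 3 (mod 4); write t = 4x+3.
Then (4x+3)^4 + 3(4x+3)^2 + 8(4x+3) - 4 = 256x^4 + 768x^3 + 912x^2 + 536x + 128 = 4(64x^4 + 192x^3 + 228x^2 + 134x + 32).

4(64x^4 + 192x^3 + 228x^2 + 134x + 32)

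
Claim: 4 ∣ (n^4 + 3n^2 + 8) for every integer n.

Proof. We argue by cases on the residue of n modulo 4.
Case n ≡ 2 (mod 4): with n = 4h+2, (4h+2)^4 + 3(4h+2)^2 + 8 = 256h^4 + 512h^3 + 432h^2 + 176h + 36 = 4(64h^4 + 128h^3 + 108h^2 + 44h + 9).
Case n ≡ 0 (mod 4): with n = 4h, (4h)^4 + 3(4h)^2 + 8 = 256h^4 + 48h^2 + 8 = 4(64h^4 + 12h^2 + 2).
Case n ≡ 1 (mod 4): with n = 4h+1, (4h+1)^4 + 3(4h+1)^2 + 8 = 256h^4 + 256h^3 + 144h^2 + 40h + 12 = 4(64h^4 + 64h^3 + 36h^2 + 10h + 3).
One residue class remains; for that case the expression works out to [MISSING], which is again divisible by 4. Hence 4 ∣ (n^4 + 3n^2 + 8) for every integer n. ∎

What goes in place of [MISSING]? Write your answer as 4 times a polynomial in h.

Only n ≡ 3 (mod 4) is unaccounted for. Put n = 4h+3:
(4h+3)^4 + 3(4h+3)^2 + 8 expands to 256h^4 + 768h^3 + 912h^2 + 504h + 116,
and factoring out 4 leaves 4(64h^4 + 192h^3 + 228h^2 + 126h + 29).

4(64h^4 + 192h^3 + 228h^2 + 126h + 29)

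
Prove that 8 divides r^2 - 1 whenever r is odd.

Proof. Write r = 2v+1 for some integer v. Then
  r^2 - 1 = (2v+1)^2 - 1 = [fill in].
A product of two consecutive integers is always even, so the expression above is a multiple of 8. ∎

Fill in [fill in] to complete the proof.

4v(v + 1)

(2v+1)^2 - 1 = 4v^2 + 4v + 1 - 1 = 4v^2 + 4v = 4v(v+1).
Since v and v+1 are consecutive, v(v+1) is even, and 4·(even) is a multiple of 8.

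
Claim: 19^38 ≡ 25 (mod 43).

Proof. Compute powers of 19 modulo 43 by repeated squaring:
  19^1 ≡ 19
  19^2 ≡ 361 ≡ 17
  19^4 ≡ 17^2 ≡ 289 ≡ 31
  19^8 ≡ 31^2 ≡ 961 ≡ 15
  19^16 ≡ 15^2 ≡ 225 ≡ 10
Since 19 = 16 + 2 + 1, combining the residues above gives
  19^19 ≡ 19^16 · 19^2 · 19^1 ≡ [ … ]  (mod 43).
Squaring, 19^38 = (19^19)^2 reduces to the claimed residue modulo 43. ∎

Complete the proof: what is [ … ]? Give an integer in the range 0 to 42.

19^16 · 19^2 · 19^1 ≡ 10 · 17 · 19 = 3230.
3230 mod 43 = 5, so 19^19 ≡ 5 (mod 43).

5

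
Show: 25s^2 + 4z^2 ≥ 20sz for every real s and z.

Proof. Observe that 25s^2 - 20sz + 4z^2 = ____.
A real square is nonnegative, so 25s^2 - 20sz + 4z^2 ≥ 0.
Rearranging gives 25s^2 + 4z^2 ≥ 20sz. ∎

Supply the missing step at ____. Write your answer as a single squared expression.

25s^2 - 20sz + 4z^2 is a perfect-square trinomial: the outer terms are (5s)^2 and (2z)^2, and the cross term is -2·5s·2z.
So 25s^2 - 20sz + 4z^2 = (5s - 2z)^2 ≥ 0.

(5s - 2z)^2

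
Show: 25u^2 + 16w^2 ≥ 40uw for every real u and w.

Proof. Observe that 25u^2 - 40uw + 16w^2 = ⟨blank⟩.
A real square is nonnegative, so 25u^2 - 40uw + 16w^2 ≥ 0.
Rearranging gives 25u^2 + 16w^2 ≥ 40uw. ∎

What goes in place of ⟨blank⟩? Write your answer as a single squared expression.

(5u - 4w)^2

The leading and trailing coefficients are 5^2 and 4^2, and 40 = 2·5·4, so the trinomial is (5u - 4w)^2.
Hence 25u^2 - 40uw + 16w^2 ≥ 0.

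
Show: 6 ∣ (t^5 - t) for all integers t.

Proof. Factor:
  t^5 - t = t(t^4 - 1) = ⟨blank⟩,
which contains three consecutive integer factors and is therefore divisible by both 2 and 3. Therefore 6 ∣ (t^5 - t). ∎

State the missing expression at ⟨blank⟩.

(t - 1)t(t + 1)(t^2 + 1)

t^4 - 1 = (t^2 - 1)(t^2 + 1), and t^2 - 1 = (t-1)(t+1).
So t(t^4 - 1) = (t - 1)t(t + 1)(t^2 + 1).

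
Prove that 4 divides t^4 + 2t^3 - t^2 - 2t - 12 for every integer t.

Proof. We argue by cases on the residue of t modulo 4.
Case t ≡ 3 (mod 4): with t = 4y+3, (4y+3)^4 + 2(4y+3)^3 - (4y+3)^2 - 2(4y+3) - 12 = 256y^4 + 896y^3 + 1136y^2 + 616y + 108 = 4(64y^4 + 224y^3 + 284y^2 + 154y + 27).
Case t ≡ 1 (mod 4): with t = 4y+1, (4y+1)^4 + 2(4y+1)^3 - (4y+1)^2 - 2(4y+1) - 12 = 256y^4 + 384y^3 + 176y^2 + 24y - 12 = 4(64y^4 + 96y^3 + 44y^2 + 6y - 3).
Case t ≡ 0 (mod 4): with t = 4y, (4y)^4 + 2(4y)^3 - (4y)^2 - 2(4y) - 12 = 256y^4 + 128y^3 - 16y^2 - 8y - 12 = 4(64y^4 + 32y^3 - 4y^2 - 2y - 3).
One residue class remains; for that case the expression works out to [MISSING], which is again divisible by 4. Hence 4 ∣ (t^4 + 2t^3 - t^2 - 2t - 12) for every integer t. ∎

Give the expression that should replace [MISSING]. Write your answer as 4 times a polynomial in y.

4(64y^4 + 160y^3 + 140y^2 + 50y + 3)

Only t ≡ 2 (mod 4) is unaccounted for. Put t = 4y+2:
(4y+2)^4 + 2(4y+2)^3 - (4y+2)^2 - 2(4y+2) - 12 expands to 256y^4 + 640y^3 + 560y^2 + 200y + 12,
and factoring out 4 leaves 4(64y^4 + 160y^3 + 140y^2 + 50y + 3).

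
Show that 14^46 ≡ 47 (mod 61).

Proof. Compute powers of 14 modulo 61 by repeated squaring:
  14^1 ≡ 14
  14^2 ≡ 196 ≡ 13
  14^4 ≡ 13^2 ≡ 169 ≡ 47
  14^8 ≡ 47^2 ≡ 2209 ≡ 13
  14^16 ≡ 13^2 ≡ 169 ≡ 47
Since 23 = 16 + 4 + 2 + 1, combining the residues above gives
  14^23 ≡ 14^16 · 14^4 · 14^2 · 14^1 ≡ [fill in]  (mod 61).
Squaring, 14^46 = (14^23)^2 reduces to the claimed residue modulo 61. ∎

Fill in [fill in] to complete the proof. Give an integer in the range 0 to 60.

48

Multiply the listed residues: 47 · 47 · 13 · 14 = 2209 → 28717 → 402038.
Reducing modulo 61: 402038 = 6590·61 + 48, so 14^23 ≡ 48.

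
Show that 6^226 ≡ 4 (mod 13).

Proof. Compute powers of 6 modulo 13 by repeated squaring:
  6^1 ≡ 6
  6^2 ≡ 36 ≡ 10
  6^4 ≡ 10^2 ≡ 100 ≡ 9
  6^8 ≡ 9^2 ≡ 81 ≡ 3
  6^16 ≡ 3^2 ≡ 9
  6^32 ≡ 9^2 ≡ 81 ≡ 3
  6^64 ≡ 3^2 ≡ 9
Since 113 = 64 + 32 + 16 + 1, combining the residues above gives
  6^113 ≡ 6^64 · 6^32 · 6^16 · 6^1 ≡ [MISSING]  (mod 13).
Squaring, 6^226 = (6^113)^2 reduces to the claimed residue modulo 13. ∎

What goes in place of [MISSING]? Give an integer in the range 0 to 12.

Multiply the listed residues: 9 · 3 · 9 · 6 = 27 → 243 → 1458.
Reducing modulo 13: 1458 = 112·13 + 2, so 6^113 ≡ 2.

2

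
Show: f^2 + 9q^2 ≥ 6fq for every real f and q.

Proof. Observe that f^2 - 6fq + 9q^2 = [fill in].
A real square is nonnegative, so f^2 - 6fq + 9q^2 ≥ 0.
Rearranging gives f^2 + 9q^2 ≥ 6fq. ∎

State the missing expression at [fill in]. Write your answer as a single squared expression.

(f - 3q)^2

f^2 - 6fq + 9q^2 is a perfect-square trinomial: the outer terms are (f)^2 and (3q)^2, and the cross term is -2·f·3q.
So f^2 - 6fq + 9q^2 = (f - 3q)^2 ≥ 0.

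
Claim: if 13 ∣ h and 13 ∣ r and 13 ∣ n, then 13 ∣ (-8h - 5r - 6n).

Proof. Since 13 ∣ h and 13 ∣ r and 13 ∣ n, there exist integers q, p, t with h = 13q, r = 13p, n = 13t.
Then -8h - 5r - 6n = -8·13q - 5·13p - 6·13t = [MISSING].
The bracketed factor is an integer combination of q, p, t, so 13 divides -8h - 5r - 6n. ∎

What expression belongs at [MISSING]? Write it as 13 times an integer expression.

13(-5p - 8q - 6t)

Each term has a factor of 13: -8·13q - 5·13p - 6·13t = 13·(-5p - 8q - 6t).
Since -5p - 8q - 6t is an integer, 13 ∣ (-8h - 5r - 6n).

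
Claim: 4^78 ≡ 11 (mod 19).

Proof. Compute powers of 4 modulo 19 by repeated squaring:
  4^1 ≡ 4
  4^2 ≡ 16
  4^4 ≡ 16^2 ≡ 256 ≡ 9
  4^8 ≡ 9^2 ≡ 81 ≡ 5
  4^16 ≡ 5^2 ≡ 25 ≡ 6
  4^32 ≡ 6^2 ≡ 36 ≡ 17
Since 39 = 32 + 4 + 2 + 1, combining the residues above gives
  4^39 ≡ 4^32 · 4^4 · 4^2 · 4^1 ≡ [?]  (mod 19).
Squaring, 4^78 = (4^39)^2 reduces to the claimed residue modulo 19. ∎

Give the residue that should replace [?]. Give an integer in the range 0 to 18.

4^32 · 4^4 · 4^2 · 4^1 ≡ 17 · 9 · 16 · 4 = 9792.
9792 mod 19 = 7, so 4^39 ≡ 7 (mod 19).

7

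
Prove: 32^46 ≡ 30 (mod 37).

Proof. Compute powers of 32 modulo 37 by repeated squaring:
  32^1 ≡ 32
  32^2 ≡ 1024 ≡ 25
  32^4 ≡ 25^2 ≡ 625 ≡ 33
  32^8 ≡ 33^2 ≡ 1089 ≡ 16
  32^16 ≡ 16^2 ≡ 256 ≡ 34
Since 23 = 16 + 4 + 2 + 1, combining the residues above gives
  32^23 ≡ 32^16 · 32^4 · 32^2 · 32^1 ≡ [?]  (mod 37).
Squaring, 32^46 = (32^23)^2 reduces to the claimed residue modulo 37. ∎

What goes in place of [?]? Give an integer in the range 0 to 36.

Multiply the listed residues: 34 · 33 · 25 · 32 = 1122 → 28050 → 897600.
Reducing modulo 37: 897600 = 24259·37 + 17, so 32^23 ≡ 17.

17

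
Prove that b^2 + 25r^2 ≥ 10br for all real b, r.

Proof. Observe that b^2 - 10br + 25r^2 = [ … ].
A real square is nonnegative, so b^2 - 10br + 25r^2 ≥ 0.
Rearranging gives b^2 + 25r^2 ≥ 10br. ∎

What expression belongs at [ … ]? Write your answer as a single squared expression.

(b - 5r)^2

The leading and trailing coefficients are 1^2 and 5^2, and 10 = 2·1·5, so the trinomial is (b - 5r)^2.
Hence b^2 - 10br + 25r^2 ≥ 0.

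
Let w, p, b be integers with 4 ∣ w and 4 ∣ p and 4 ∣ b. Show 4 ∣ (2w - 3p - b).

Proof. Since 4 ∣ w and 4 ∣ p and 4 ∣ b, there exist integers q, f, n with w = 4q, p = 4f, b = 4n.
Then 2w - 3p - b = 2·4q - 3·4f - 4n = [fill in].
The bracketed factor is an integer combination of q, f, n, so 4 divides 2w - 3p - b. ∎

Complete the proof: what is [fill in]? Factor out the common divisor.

4(-3f - n + 2q)

Each term has a factor of 4: 2·4q - 3·4f - 4n = 4·(-3f - n + 2q).
Since -3f - n + 2q is an integer, 4 ∣ (2w - 3p - b).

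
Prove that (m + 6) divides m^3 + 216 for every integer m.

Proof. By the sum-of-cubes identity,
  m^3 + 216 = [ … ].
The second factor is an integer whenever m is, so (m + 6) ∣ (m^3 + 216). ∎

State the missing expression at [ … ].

(m + 6)(m^2 - 6m + 36)

Polynomial division of m^3 + 216 by m + 6 leaves remainder 0 and quotient m^2 - 6m + 36.
Hence m^3 + 216 = (m + 6)(m^2 - 6m + 36).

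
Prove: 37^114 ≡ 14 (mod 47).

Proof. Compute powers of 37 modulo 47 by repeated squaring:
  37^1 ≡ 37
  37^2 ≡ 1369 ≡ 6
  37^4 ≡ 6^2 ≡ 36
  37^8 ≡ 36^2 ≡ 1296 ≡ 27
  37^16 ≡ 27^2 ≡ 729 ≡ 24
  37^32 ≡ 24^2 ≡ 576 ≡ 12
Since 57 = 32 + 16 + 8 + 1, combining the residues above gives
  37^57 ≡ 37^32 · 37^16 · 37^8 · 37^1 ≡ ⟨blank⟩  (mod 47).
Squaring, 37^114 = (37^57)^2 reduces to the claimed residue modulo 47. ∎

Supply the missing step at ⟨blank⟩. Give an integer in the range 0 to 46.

37^32 · 37^16 · 37^8 · 37^1 ≡ 12 · 24 · 27 · 37 = 287712.
287712 mod 47 = 25, so 37^57 ≡ 25 (mod 47).

25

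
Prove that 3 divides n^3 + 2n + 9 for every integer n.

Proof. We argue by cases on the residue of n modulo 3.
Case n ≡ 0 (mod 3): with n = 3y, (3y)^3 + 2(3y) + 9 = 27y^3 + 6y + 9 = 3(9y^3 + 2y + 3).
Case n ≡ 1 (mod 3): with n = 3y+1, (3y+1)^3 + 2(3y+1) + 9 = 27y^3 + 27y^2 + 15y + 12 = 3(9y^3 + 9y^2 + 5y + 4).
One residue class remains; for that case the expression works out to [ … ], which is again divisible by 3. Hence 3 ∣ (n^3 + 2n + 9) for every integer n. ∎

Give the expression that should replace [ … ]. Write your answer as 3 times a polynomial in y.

Only n ≡ 2 (mod 3) is unaccounted for. Put n = 3y+2:
(3y+2)^3 + 2(3y+2) + 9 expands to 27y^3 + 54y^2 + 42y + 21,
and factoring out 3 leaves 3(9y^3 + 18y^2 + 14y + 7).

3(9y^3 + 18y^2 + 14y + 7)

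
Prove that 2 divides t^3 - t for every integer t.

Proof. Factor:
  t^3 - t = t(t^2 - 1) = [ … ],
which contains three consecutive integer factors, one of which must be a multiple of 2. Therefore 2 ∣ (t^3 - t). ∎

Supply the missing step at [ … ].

(t - 1)t(t + 1)

t(t^2 - 1) = t(t - 1)(t + 1) = (t - 1)t(t + 1).
These three factors are consecutive integers, so their product is divisible by 2.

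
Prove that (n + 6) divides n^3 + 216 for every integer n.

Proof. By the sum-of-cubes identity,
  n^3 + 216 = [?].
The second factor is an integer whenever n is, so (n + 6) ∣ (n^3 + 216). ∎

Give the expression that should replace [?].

(n + 6)(n^2 - 6n + 36)

a^3 + b^3 = (a + b)(a^2 - ab + b^2). With a = n, b = 6:
n^3 + 216 = (n + 6)(n^2 - 6n + 36).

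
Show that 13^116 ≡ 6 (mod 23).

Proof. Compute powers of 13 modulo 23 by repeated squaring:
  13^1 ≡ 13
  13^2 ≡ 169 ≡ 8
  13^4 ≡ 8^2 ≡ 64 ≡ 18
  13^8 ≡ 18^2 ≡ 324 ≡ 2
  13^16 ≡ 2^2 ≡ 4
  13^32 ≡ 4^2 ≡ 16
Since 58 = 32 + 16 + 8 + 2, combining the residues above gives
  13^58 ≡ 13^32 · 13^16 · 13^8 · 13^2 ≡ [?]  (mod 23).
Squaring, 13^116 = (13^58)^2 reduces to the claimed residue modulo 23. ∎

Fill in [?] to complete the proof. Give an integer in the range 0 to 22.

13^32 · 13^16 · 13^8 · 13^2 ≡ 16 · 4 · 2 · 8 = 1024.
1024 mod 23 = 12, so 13^58 ≡ 12 (mod 23).

12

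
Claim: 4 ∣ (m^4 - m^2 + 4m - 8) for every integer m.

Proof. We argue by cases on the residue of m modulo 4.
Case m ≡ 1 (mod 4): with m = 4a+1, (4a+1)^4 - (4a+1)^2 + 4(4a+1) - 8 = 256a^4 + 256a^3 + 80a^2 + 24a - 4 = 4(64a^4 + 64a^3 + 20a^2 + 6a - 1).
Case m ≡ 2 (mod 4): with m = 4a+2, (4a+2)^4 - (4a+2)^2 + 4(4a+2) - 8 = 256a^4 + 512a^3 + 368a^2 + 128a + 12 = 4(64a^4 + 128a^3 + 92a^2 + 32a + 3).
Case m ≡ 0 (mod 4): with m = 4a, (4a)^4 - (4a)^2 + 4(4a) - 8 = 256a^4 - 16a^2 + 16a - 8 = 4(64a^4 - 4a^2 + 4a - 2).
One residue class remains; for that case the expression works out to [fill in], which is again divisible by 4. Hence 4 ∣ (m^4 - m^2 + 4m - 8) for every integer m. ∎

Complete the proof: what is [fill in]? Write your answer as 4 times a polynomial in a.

Only m ≡ 3 (mod 4) is unaccounted for. Put m = 4a+3:
(4a+3)^4 - (4a+3)^2 + 4(4a+3) - 8 expands to 256a^4 + 768a^3 + 848a^2 + 424a + 76,
and factoring out 4 leaves 4(64a^4 + 192a^3 + 212a^2 + 106a + 19).

4(64a^4 + 192a^3 + 212a^2 + 106a + 19)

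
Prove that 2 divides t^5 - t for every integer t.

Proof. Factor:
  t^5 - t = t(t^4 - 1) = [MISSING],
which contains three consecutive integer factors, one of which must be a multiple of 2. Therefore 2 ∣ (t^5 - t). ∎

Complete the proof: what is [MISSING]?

(t - 1)t(t + 1)(t^2 + 1)

t^4 - 1 = (t^2 - 1)(t^2 + 1), and t^2 - 1 = (t-1)(t+1).
So t(t^4 - 1) = (t - 1)t(t + 1)(t^2 + 1).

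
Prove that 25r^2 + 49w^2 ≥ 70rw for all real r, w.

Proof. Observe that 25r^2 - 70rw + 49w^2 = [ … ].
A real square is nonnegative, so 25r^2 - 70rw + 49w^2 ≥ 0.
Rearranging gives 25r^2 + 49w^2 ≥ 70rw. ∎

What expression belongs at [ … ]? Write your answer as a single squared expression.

The leading and trailing coefficients are 5^2 and 7^2, and 70 = 2·5·7, so the trinomial is (5r - 7w)^2.
Hence 25r^2 - 70rw + 49w^2 ≥ 0.

(5r - 7w)^2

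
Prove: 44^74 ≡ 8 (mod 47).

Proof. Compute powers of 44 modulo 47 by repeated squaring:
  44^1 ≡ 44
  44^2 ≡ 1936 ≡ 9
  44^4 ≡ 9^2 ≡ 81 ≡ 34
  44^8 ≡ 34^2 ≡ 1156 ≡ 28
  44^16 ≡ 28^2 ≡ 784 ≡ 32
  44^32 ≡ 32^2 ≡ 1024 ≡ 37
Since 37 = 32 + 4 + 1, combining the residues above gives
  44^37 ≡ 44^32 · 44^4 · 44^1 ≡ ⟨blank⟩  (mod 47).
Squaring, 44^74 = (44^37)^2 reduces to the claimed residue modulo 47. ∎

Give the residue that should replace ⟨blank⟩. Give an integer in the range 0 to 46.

44^32 · 44^4 · 44^1 ≡ 37 · 34 · 44 = 55352.
55352 mod 47 = 33, so 44^37 ≡ 33 (mod 47).

33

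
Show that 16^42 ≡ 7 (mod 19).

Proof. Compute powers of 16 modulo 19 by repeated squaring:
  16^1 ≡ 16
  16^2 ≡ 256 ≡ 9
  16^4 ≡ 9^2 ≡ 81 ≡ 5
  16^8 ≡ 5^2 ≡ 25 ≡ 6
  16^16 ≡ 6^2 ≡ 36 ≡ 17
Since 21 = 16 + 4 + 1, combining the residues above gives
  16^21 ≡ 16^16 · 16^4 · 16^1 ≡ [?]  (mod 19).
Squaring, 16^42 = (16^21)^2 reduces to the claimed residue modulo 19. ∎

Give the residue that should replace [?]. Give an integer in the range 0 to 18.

Multiply the listed residues: 17 · 5 · 16 = 85 → 1360.
Reducing modulo 19: 1360 = 71·19 + 11, so 16^21 ≡ 11.

11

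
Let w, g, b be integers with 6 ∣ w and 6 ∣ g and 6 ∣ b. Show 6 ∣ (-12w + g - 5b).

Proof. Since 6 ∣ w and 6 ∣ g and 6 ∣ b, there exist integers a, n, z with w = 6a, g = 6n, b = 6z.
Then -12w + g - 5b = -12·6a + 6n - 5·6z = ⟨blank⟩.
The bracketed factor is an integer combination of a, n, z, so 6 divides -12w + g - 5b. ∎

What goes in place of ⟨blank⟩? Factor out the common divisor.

Pull the common 6 out of every term: -12·6a + 6n - 5·6z = 6(-12a + n - 5z).
-12a + n - 5z is an integer, which exhibits the divisibility.

6(-12a + n - 5z)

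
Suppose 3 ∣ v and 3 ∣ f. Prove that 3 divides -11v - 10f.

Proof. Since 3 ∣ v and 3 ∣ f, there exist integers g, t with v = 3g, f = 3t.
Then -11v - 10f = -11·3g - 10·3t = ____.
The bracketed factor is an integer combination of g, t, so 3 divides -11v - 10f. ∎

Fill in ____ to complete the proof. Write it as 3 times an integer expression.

Pull the common 3 out of every term: -11·3g - 10·3t = 3(-11g - 10t).
-11g - 10t is an integer, which exhibits the divisibility.

3(-11g - 10t)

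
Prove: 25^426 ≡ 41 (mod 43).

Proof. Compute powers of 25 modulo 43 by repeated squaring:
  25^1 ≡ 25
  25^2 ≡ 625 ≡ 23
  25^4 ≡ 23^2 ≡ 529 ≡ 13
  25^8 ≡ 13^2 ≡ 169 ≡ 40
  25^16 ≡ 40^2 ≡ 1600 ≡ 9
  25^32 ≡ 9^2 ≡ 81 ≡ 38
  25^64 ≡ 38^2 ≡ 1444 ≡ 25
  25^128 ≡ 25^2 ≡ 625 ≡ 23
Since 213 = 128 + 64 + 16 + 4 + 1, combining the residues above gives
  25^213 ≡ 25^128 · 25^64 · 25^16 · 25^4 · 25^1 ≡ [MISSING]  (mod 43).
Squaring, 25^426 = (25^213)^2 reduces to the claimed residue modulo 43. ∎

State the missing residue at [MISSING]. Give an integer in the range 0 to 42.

Multiply the listed residues: 23 · 25 · 9 · 13 · 25 = 575 → 5175 → 67275 → 1681875.
Reducing modulo 43: 1681875 = 39113·43 + 16, so 25^213 ≡ 16.

16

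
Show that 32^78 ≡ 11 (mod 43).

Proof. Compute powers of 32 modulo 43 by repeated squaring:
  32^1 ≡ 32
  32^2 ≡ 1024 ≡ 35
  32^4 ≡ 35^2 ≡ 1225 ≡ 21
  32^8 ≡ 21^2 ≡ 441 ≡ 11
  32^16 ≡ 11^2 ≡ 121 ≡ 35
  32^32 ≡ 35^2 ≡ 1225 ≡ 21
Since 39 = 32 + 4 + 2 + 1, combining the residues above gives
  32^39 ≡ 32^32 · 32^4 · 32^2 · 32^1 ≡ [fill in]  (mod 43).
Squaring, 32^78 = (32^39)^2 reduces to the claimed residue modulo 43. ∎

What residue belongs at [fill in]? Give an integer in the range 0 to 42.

22

32^32 · 32^4 · 32^2 · 32^1 ≡ 21 · 21 · 35 · 32 = 493920.
493920 mod 43 = 22, so 32^39 ≡ 22 (mod 43).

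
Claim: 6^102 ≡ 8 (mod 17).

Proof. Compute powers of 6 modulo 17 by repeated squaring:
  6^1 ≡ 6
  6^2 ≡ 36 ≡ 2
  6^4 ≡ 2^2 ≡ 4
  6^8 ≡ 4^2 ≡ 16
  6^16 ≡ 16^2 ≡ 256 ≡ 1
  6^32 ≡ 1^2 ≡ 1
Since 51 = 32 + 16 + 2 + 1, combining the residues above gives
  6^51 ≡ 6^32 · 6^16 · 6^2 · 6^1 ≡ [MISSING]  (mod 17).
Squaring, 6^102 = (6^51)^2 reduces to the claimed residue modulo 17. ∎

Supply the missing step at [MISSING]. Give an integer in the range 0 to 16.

6^32 · 6^16 · 6^2 · 6^1 ≡ 1 · 1 · 2 · 6 = 12.
12 mod 17 = 12, so 6^51 ≡ 12 (mod 17).

12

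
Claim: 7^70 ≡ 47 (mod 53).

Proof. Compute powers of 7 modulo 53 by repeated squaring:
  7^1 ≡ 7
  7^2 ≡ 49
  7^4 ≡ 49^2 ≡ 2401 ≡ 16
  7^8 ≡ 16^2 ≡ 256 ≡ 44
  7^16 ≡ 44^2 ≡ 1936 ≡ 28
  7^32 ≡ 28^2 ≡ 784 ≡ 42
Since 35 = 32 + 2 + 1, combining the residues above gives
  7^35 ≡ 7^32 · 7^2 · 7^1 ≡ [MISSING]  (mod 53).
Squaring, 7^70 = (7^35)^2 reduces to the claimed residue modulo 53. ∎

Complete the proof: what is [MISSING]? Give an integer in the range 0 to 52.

43

7^32 · 7^2 · 7^1 ≡ 42 · 49 · 7 = 14406.
14406 mod 53 = 43, so 7^35 ≡ 43 (mod 53).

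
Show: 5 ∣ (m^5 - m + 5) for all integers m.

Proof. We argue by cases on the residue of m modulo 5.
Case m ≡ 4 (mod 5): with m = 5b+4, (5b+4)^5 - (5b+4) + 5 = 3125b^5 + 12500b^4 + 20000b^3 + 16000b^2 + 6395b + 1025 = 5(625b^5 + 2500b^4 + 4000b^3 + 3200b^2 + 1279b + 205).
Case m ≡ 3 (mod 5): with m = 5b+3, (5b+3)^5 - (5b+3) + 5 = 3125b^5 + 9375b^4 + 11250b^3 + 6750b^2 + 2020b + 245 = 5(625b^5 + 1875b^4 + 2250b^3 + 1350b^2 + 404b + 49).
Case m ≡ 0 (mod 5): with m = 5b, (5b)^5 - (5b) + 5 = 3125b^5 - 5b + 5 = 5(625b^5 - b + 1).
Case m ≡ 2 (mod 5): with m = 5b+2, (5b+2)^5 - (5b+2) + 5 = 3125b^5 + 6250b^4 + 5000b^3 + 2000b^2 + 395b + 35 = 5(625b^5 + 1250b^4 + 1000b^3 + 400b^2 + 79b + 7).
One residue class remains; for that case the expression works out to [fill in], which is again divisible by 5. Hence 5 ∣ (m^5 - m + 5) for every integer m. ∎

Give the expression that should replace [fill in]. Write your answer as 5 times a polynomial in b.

5(625b^5 + 625b^4 + 250b^3 + 50b^2 + 4b + 1)

The residues treated are {4, 3, 0, 2}, so the missing case is m ≡ 1 (mod 5); write m = 5b+1.
Then (5b+1)^5 - (5b+1) + 5 = 3125b^5 + 3125b^4 + 1250b^3 + 250b^2 + 20b + 5 = 5(625b^5 + 625b^4 + 250b^3 + 50b^2 + 4b + 1).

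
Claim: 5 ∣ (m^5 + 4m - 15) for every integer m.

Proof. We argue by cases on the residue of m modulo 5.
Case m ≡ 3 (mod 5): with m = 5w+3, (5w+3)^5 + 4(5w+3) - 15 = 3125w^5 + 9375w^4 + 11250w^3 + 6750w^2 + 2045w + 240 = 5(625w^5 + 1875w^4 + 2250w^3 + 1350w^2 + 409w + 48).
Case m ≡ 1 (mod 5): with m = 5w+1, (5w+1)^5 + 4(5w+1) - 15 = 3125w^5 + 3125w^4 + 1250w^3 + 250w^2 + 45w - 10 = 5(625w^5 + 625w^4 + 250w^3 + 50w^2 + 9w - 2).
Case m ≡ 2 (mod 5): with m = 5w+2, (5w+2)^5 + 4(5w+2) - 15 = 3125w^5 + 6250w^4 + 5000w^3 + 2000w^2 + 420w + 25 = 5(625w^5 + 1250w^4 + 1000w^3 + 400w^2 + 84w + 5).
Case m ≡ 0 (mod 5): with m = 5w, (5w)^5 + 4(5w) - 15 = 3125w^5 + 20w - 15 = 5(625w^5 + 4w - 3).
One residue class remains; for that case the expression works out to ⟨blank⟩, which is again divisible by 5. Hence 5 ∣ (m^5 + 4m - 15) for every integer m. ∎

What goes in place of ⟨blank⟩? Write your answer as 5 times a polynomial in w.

Only m ≡ 4 (mod 5) is unaccounted for. Put m = 5w+4:
(5w+4)^5 + 4(5w+4) - 15 expands to 3125w^5 + 12500w^4 + 20000w^3 + 16000w^2 + 6420w + 1025,
and factoring out 5 leaves 5(625w^5 + 2500w^4 + 4000w^3 + 3200w^2 + 1284w + 205).

5(625w^5 + 2500w^4 + 4000w^3 + 3200w^2 + 1284w + 205)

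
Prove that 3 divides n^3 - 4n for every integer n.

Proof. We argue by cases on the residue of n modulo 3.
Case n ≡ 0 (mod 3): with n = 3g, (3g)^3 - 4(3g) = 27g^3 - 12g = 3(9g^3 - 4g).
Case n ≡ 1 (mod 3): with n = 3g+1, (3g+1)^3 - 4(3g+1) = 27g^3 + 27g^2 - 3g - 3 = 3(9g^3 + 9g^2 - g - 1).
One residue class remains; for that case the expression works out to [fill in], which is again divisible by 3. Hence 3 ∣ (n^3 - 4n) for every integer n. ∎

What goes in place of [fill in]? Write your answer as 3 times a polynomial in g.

3(9g^3 + 18g^2 + 8g)

Only n ≡ 2 (mod 3) is unaccounted for. Put n = 3g+2:
(3g+2)^3 - 4(3g+2) expands to 27g^3 + 54g^2 + 24g,
and factoring out 3 leaves 3(9g^3 + 18g^2 + 8g).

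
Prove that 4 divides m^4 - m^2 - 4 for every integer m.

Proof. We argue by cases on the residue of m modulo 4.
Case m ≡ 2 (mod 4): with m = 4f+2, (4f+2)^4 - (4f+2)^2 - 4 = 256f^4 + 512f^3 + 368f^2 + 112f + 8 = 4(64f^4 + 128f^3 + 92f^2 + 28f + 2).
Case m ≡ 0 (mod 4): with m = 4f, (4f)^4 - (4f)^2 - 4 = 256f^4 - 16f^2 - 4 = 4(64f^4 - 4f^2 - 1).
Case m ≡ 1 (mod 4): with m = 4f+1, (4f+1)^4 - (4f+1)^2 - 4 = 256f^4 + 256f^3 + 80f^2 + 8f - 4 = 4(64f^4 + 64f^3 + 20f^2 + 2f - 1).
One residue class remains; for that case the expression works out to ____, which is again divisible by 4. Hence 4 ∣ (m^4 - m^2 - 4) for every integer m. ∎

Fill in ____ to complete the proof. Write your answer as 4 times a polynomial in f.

4(64f^4 + 192f^3 + 212f^2 + 102f + 17)

Only m ≡ 3 (mod 4) is unaccounted for. Put m = 4f+3:
(4f+3)^4 - (4f+3)^2 - 4 expands to 256f^4 + 768f^3 + 848f^2 + 408f + 68,
and factoring out 4 leaves 4(64f^4 + 192f^3 + 212f^2 + 102f + 17).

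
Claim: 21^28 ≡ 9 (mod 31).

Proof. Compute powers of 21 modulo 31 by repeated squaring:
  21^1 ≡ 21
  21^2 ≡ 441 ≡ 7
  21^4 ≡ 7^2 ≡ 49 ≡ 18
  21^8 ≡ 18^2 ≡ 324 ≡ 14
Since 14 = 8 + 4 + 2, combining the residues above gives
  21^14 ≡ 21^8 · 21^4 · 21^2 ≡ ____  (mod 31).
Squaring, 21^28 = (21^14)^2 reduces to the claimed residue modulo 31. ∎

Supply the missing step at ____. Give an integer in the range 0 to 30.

28

21^8 · 21^4 · 21^2 ≡ 14 · 18 · 7 = 1764.
1764 mod 31 = 28, so 21^14 ≡ 28 (mod 31).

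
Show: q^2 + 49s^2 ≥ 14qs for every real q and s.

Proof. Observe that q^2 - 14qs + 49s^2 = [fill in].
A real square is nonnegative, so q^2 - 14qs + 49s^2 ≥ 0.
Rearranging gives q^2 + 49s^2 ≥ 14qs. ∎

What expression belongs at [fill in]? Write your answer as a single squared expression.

(q - 7s)^2

q^2 - 14qs + 49s^2 is a perfect-square trinomial: the outer terms are (q)^2 and (7s)^2, and the cross term is -2·q·7s.
So q^2 - 14qs + 49s^2 = (q - 7s)^2 ≥ 0.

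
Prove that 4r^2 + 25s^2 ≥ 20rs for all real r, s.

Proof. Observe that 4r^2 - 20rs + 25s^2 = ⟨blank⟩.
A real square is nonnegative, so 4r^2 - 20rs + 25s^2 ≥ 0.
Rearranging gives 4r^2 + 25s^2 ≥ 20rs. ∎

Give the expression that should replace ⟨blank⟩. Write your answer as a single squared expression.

The leading and trailing coefficients are 2^2 and 5^2, and 20 = 2·2·5, so the trinomial is (2r - 5s)^2.
Hence 4r^2 - 20rs + 25s^2 ≥ 0.

(2r - 5s)^2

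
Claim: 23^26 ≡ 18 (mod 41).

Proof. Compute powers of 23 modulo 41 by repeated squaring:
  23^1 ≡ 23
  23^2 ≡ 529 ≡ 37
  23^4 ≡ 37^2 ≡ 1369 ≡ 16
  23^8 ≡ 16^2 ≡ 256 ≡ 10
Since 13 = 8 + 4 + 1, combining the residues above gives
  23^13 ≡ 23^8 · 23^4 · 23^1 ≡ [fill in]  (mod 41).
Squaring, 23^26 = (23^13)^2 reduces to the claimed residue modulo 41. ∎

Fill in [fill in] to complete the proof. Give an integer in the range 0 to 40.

23^8 · 23^4 · 23^1 ≡ 10 · 16 · 23 = 3680.
3680 mod 41 = 31, so 23^13 ≡ 31 (mod 41).

31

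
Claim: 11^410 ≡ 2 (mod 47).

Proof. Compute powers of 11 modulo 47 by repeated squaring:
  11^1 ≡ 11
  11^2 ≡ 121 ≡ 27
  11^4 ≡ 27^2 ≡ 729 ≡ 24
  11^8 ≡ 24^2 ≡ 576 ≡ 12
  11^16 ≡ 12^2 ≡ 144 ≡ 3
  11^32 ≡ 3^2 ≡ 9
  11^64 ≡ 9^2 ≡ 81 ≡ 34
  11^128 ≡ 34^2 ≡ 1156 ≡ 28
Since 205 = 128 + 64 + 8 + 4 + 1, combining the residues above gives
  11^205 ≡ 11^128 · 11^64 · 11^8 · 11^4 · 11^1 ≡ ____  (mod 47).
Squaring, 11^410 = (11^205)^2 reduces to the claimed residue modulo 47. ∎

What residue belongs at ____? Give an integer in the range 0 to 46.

40

Multiply the listed residues: 28 · 34 · 12 · 24 · 11 = 952 → 11424 → 274176 → 3015936.
Reducing modulo 47: 3015936 = 64168·47 + 40, so 11^205 ≡ 40.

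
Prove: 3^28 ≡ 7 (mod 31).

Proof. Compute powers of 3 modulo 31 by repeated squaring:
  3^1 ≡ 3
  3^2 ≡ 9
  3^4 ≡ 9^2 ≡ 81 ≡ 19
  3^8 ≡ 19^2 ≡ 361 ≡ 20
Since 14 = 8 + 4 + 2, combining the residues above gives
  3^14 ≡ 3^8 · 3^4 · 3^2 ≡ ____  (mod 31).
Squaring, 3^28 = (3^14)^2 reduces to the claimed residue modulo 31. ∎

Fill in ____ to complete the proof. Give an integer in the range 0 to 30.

10

3^8 · 3^4 · 3^2 ≡ 20 · 19 · 9 = 3420.
3420 mod 31 = 10, so 3^14 ≡ 10 (mod 31).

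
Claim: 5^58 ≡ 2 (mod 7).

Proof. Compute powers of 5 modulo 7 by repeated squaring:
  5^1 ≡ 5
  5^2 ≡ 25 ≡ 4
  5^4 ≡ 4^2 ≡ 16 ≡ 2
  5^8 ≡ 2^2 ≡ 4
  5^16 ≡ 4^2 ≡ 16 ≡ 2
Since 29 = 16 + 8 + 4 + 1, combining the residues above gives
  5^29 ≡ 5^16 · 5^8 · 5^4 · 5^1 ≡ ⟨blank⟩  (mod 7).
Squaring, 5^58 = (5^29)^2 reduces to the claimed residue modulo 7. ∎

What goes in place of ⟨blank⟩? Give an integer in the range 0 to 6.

Multiply the listed residues: 2 · 4 · 2 · 5 = 8 → 16 → 80.
Reducing modulo 7: 80 = 11·7 + 3, so 5^29 ≡ 3.

3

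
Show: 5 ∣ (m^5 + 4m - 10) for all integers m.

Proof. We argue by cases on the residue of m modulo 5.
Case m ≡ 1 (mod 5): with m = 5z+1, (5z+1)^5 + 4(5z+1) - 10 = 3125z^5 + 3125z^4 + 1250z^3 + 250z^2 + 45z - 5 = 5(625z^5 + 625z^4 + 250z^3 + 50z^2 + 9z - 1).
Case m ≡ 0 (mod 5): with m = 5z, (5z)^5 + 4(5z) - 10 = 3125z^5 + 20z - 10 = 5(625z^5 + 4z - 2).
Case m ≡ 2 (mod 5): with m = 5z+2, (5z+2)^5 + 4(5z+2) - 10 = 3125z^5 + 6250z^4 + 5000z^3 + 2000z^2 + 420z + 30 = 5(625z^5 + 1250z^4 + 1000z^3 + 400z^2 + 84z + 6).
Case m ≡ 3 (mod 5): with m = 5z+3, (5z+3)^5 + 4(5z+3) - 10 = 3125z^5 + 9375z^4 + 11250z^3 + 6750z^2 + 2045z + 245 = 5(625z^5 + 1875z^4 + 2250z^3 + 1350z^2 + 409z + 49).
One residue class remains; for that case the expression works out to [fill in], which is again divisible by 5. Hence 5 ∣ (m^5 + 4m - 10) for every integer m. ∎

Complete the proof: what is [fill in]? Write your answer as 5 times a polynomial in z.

5(625z^5 + 2500z^4 + 4000z^3 + 3200z^2 + 1284z + 206)

The residues treated are {1, 0, 2, 3}, so the missing case is m ≡ 4 (mod 5); write m = 5z+4.
Then (5z+4)^5 + 4(5z+4) - 10 = 3125z^5 + 12500z^4 + 20000z^3 + 16000z^2 + 6420z + 1030 = 5(625z^5 + 2500z^4 + 4000z^3 + 3200z^2 + 1284z + 206).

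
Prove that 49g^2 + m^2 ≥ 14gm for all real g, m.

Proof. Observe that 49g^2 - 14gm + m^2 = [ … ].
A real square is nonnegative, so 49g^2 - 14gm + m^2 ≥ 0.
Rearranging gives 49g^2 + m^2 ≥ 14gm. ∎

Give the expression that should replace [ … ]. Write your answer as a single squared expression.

49g^2 - 14gm + m^2 is a perfect-square trinomial: the outer terms are (7g)^2 and (m)^2, and the cross term is -2·7g·m.
So 49g^2 - 14gm + m^2 = (7g - m)^2 ≥ 0.

(7g - m)^2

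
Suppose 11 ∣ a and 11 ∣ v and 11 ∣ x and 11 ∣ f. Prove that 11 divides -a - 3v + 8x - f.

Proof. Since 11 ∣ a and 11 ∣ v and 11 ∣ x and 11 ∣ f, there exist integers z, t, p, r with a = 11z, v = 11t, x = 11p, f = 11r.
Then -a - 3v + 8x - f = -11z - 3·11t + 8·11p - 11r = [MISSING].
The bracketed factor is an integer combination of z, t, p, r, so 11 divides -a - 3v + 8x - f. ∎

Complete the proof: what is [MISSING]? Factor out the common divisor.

11(8p - r - 3t - z)

Pull the common 11 out of every term: -11z - 3·11t + 8·11p - 11r = 11(8p - r - 3t - z).
8p - r - 3t - z is an integer, which exhibits the divisibility.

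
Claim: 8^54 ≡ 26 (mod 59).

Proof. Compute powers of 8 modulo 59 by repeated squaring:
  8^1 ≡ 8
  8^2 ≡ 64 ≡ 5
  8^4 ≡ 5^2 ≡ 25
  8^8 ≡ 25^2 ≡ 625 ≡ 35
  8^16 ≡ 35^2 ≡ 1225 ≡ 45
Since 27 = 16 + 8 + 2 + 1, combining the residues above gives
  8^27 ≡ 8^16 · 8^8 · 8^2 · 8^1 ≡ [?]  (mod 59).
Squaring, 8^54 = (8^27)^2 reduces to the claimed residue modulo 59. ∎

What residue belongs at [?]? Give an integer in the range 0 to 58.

47

8^16 · 8^8 · 8^2 · 8^1 ≡ 45 · 35 · 5 · 8 = 63000.
63000 mod 59 = 47, so 8^27 ≡ 47 (mod 59).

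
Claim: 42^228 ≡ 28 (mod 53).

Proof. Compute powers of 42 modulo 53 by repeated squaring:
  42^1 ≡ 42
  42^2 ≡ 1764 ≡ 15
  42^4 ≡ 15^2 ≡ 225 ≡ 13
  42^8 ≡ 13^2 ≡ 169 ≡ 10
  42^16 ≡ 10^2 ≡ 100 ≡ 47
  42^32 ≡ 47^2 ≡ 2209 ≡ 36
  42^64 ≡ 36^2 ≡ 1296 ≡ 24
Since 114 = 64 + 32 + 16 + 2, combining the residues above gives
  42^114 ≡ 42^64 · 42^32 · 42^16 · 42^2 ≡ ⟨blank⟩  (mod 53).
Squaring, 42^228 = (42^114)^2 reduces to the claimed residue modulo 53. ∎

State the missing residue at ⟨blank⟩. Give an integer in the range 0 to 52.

42^64 · 42^32 · 42^16 · 42^2 ≡ 24 · 36 · 47 · 15 = 609120.
609120 mod 53 = 44, so 42^114 ≡ 44 (mod 53).

44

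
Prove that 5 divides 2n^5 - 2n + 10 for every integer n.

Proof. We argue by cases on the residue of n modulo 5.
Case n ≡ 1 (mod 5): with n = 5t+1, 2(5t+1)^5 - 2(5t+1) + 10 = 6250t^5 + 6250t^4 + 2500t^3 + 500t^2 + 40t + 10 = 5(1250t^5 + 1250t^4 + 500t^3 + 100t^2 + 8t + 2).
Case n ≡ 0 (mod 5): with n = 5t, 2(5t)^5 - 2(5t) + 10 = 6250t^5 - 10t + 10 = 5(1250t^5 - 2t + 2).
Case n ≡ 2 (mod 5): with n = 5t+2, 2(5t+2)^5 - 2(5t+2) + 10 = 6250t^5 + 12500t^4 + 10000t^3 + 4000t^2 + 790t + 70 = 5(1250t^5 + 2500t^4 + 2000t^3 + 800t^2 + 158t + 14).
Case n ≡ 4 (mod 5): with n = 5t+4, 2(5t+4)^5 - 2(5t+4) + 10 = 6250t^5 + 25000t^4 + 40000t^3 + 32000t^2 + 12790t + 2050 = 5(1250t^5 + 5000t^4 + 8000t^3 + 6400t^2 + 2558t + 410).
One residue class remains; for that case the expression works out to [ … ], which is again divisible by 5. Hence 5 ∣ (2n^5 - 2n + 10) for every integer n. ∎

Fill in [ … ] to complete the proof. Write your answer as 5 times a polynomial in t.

5(1250t^5 + 3750t^4 + 4500t^3 + 2700t^2 + 808t + 98)

The residues treated are {1, 0, 2, 4}, so the missing case is n ≡ 3 (mod 5); write n = 5t+3.
Then 2(5t+3)^5 - 2(5t+3) + 10 = 6250t^5 + 18750t^4 + 22500t^3 + 13500t^2 + 4040t + 490 = 5(1250t^5 + 3750t^4 + 4500t^3 + 2700t^2 + 808t + 98).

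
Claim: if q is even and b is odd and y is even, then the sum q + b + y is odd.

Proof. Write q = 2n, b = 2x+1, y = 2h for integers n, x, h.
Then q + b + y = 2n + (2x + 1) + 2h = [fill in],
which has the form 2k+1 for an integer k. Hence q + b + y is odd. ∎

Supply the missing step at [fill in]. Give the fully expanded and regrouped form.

2n + (2x + 1) + 2h = 2h + 2n + 2x + 1
= 2(h + n + x) + 1.
Since h + n + x is an integer, the sum is of the form 2k+1 for an integer k.

2(h + n + x) + 1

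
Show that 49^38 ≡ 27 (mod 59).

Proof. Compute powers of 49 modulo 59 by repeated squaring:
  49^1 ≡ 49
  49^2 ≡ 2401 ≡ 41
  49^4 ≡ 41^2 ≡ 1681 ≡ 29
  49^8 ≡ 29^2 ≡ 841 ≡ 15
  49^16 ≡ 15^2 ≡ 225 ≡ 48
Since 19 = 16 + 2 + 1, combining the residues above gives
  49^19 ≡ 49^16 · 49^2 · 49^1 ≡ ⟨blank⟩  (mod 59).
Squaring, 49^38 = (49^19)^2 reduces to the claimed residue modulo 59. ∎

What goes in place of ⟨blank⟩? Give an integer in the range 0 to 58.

26

Multiply the listed residues: 48 · 41 · 49 = 1968 → 96432.
Reducing modulo 59: 96432 = 1634·59 + 26, so 49^19 ≡ 26.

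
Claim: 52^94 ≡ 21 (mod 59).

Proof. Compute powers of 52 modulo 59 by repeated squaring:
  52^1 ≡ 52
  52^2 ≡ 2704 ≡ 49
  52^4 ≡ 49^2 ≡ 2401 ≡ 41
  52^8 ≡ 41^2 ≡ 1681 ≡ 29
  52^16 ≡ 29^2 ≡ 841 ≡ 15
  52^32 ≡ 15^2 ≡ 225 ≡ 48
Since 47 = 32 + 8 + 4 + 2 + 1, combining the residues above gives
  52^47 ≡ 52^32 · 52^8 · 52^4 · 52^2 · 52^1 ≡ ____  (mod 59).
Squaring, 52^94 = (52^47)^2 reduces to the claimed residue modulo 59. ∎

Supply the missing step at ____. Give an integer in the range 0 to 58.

32

52^32 · 52^8 · 52^4 · 52^2 · 52^1 ≡ 48 · 29 · 41 · 49 · 52 = 145419456.
145419456 mod 59 = 32, so 52^47 ≡ 32 (mod 59).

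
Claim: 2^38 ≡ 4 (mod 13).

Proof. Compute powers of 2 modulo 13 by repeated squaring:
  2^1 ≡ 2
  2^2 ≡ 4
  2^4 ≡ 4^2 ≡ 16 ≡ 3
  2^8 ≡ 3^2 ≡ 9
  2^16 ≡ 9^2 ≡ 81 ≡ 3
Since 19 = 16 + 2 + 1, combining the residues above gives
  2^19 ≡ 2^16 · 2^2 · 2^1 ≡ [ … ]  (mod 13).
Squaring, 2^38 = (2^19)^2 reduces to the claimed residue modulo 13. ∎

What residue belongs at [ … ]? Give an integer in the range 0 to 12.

11

2^16 · 2^2 · 2^1 ≡ 3 · 4 · 2 = 24.
24 mod 13 = 11, so 2^19 ≡ 11 (mod 13).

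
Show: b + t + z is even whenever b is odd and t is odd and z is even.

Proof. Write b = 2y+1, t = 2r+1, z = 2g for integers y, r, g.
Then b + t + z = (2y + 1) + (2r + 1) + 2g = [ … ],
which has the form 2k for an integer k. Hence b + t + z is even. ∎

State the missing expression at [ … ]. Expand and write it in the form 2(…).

(2y + 1) + (2r + 1) + 2g = 2g + 2r + 2y + 2
= 2(g + r + y + 1).
Since g + r + y + 1 is an integer, the sum is of the form 2k for an integer k.

2(g + r + y + 1)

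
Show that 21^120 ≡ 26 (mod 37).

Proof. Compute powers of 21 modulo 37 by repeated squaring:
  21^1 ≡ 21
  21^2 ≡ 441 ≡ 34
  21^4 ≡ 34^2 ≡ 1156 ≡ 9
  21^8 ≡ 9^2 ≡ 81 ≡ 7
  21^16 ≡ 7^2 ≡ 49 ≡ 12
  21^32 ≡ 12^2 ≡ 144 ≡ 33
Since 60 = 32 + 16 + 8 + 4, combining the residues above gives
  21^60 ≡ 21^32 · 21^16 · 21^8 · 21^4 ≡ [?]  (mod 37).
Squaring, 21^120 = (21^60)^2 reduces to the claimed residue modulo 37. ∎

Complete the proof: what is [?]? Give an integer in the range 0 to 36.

Multiply the listed residues: 33 · 12 · 7 · 9 = 396 → 2772 → 24948.
Reducing modulo 37: 24948 = 674·37 + 10, so 21^60 ≡ 10.

10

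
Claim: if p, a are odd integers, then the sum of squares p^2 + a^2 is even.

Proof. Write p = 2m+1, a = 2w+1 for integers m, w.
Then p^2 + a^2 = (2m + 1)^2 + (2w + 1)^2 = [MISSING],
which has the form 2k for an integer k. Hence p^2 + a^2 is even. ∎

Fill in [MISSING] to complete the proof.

(2m + 1)^2 + (2w + 1)^2 = 4m^2 + 4m + 4w^2 + 4w + 2
= 2(2m^2 + 2m + 2w^2 + 2w + 1).
Since 2m^2 + 2m + 2w^2 + 2w + 1 is an integer, the sum of squares is of the form 2k for an integer k.

2(2m^2 + 2m + 2w^2 + 2w + 1)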